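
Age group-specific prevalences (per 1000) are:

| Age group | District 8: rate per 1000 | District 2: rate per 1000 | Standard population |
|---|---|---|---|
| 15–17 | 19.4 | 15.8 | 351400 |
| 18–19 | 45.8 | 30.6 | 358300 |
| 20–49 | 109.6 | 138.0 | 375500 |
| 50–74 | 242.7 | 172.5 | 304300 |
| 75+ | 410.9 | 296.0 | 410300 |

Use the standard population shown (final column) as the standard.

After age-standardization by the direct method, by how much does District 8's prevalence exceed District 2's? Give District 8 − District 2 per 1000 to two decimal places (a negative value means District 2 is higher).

35.87

Standard total = 1799800; weights = 0.1952, 0.1991, 0.2086, 0.1691, 0.2280.
District 8: 0.1952×19.4 + 0.1991×45.8 + 0.2086×109.6 + 0.1691×242.7 + 0.2280×410.9 = 170.4789 per 1000.
District 2: 0.1952×15.8 + 0.1991×30.6 + 0.2086×138.0 + 0.1691×172.5 + 0.2280×296.0 = 134.6125 per 1000.
Difference = 170.4789 − 134.6125 = 35.8664.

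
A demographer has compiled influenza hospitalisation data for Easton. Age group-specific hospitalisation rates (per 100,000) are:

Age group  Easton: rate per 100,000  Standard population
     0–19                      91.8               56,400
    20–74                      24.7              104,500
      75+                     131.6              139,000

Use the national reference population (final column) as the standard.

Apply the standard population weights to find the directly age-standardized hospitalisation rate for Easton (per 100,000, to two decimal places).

Standard total = 299,900; weights = 0.1881, 0.3484, 0.4635.
Standardized rate: 0.1881×91.8 + 0.3484×24.7 + 0.4635×131.6 = 86.8659 per 100,000.

86.87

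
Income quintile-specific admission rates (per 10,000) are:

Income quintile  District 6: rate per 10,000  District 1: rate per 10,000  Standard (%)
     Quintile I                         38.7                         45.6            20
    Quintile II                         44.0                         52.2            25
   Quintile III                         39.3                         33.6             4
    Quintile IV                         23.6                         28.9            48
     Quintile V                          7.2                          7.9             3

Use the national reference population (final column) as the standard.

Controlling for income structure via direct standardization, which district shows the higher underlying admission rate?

District 1

Standard weights: 0.20, 0.25, 0.04, 0.48, 0.03.
District 6: 0.2000×38.7 + 0.2500×44.0 + 0.0400×39.3 + 0.4800×23.6 + 0.0300×7.2 = 31.8560 per 10,000.
District 1: 0.2000×45.6 + 0.2500×52.2 + 0.0400×33.6 + 0.4800×28.9 + 0.0300×7.9 = 37.6230 per 10,000.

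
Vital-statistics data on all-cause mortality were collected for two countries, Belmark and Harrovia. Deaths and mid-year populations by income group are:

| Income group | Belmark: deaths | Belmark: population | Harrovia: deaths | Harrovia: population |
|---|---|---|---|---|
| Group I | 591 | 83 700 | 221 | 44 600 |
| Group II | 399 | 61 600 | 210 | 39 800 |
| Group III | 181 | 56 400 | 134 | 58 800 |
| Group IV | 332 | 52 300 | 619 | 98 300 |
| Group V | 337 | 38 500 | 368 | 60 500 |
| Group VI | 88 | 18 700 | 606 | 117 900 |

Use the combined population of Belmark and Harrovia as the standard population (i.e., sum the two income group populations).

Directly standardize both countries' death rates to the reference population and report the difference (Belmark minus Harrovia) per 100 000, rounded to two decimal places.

97.37

Income-specific rates per 100 000 for Belmark: 706.09, 647.73, 320.92, 634.80, 875.32, 470.59.
For Harrovia: 495.52, 527.64, 227.89, 629.70, 608.26, 513.99.
Combined standard total = 731 100; weights = 0.1755, 0.1387, 0.1576, 0.2060, 0.1354, 0.1868.
Belmark: 0.1755×706.09 + 0.1387×647.73 + 0.1576×320.92 + 0.2060×634.80 + 0.1354×875.32 + 0.1868×470.59 = 601.5344 per 100 000.
Harrovia: 0.1755×495.52 + 0.1387×527.64 + 0.1576×227.89 + 0.2060×629.70 + 0.1354×608.26 + 0.1868×513.99 = 504.1632 per 100 000.
Difference = 601.5344 − 504.1632 = 97.3712.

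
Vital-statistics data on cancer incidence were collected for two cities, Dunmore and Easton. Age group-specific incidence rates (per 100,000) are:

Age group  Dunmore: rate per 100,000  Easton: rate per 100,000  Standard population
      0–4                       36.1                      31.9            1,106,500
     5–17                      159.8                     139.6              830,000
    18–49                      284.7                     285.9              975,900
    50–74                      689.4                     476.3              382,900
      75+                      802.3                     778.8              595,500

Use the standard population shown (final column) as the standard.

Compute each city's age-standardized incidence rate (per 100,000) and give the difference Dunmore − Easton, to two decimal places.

29.77

Standard total = 3,890,800; weights = 0.2844, 0.2133, 0.2508, 0.0984, 0.1531.
Dunmore: 0.2844×36.1 + 0.2133×159.8 + 0.2508×284.7 + 0.0984×689.4 + 0.1531×802.3 = 306.4044 per 100,000.
Easton: 0.2844×31.9 + 0.2133×139.6 + 0.2508×285.9 + 0.0984×476.3 + 0.1531×778.8 = 276.6336 per 100,000.
Difference = 306.4044 − 276.6336 = 29.7709.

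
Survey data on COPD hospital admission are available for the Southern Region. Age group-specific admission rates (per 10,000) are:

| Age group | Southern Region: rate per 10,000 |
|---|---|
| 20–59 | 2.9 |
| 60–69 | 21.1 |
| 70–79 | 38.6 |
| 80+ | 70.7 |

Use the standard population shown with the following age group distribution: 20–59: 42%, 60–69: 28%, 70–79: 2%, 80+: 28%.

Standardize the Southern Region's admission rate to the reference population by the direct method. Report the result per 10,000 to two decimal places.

27.69

Standard weights: 0.42, 0.28, 0.02, 0.28.
Standardized rate: 0.4200×2.9 + 0.2800×21.1 + 0.0200×38.6 + 0.2800×70.7 = 27.6940 per 10,000.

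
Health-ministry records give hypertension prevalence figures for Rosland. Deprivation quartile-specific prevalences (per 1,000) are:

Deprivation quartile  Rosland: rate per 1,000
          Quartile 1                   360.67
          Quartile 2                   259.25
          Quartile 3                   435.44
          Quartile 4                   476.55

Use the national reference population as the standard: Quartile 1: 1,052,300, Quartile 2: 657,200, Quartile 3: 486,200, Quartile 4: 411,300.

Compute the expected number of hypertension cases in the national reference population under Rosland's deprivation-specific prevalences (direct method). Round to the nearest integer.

Expected hypertension cases = Σ (standard pop × deprivation-specific rate ÷ 1,000)
= 1,052,300×360.67/1,000 + 657,200×259.25/1,000 + 486,200×435.44/1,000 + 411,300×476.55/1,000
= 379533.04 + 170379.10 + 211710.93 + 196005.02 = 957628.08.

957628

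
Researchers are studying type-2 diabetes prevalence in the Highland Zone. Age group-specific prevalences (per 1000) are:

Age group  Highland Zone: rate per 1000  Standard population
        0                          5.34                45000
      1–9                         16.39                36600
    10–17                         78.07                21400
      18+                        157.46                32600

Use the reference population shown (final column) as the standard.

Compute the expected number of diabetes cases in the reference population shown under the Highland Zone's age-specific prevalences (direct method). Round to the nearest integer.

Expected diabetes cases = Σ (standard pop × age-specific rate ÷ 1000)
= 45000×5.34/1000 + 36600×16.39/1000 + 21400×78.07/1000 + 32600×157.46/1000
= 240.30 + 599.87 + 1670.70 + 5133.20 = 7644.07.

7644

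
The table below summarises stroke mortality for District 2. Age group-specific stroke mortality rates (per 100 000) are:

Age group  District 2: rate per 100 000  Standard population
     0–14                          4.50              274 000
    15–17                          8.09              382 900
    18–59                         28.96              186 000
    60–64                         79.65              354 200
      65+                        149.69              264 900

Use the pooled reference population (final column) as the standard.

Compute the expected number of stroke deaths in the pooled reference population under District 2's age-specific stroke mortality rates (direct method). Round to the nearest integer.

776

Expected stroke deaths = Σ (standard pop × age-specific rate ÷ 100 000)
= 274 000×4.50/100 000 + 382 900×8.09/100 000 + 186 000×28.96/100 000 + 354 200×79.65/100 000 + 264 900×149.69/100 000
= 12.33 + 30.98 + 53.87 + 282.12 + 396.53 = 775.82.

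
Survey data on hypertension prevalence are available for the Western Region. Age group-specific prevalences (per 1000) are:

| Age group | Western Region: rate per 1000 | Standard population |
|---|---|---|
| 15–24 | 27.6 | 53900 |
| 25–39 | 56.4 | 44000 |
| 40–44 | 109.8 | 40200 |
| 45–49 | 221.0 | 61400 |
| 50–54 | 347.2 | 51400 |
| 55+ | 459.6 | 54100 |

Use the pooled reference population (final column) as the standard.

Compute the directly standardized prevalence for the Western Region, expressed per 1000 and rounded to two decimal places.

212.01

Standard total = 305000; weights = 0.1767, 0.1443, 0.1318, 0.2013, 0.1685, 0.1774.
Standardized rate: 0.1767×27.6 + 0.1443×56.4 + 0.1318×109.8 + 0.2013×221.0 + 0.1685×347.2 + 0.1774×459.6 = 212.0100 per 1000.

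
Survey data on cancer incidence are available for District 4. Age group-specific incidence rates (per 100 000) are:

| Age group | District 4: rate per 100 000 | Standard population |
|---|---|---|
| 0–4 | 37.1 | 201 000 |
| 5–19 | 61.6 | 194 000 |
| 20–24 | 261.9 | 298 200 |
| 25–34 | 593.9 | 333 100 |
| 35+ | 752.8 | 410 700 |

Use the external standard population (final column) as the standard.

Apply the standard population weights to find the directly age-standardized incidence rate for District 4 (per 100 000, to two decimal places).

420.67

Standard total = 1 437 000; weights = 0.1399, 0.1350, 0.2075, 0.2318, 0.2858.
Standardized rate: 0.1399×37.1 + 0.1350×61.6 + 0.2075×261.9 + 0.2318×593.9 + 0.2858×752.8 = 420.6744 per 100 000.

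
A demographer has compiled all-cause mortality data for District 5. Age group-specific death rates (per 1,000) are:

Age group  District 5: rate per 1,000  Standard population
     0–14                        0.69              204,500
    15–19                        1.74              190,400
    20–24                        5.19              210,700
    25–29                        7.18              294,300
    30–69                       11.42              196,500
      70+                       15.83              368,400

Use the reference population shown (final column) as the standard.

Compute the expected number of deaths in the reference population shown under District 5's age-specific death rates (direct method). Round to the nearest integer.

11755

Expected deaths = Σ (standard pop × age-specific rate ÷ 1,000)
= 204,500×0.69/1,000 + 190,400×1.74/1,000 + 210,700×5.19/1,000 + 294,300×7.18/1,000 + 196,500×11.42/1,000 + 368,400×15.83/1,000
= 141.10 + 331.30 + 1093.53 + 2113.07 + 2244.03 + 5831.77 = 11754.81.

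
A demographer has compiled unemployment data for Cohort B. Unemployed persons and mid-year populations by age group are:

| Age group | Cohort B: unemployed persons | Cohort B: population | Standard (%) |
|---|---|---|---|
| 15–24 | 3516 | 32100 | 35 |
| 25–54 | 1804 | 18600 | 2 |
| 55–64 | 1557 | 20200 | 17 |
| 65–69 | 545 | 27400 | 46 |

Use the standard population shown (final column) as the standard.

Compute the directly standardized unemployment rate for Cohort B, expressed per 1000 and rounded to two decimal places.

62.53

Age-specific rates per 1000 for Cohort B: 109.533, 96.989, 77.079, 19.891.
Standard weights: 0.35, 0.02, 0.17, 0.46.
Standardized rate: 0.3500×109.533 + 0.0200×96.989 + 0.1700×77.079 + 0.4600×19.891 = 62.5293 per 1000.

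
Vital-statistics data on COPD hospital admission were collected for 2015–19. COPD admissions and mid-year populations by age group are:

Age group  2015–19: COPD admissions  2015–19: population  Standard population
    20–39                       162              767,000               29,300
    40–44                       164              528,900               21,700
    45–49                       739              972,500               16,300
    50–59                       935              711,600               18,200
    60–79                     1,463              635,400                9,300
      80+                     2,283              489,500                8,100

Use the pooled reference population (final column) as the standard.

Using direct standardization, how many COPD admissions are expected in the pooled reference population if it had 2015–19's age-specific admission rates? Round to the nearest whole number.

Age-specific rates per 10,000 for 2015–19: 2.11, 3.10, 7.60, 13.14, 23.02, 46.64.
Expected COPD admissions = Σ (standard pop × age-specific rate ÷ 10,000)
= 29,300×2.11/10,000 + 21,700×3.10/10,000 + 16,300×7.60/10,000 + 18,200×13.14/10,000 + 9,300×23.02/10,000 + 8,100×46.64/10,000
= 6.19 + 6.73 + 12.39 + 23.91 + 21.41 + 37.78 = 108.41.

108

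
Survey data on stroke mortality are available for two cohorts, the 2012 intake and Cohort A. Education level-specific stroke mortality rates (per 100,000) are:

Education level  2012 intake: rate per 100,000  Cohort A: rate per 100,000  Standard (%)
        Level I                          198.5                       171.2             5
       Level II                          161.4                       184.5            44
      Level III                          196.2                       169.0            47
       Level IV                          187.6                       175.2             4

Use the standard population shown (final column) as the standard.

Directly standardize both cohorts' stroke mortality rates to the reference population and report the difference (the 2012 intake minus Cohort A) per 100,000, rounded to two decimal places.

Standard weights: 0.05, 0.44, 0.47, 0.04.
The 2012 intake: 0.0500×198.5 + 0.4400×161.4 + 0.4700×196.2 + 0.0400×187.6 = 180.6590 per 100,000.
Cohort A: 0.0500×171.2 + 0.4400×184.5 + 0.4700×169.0 + 0.0400×175.2 = 176.1780 per 100,000.
Difference = 180.6590 − 176.1780 = 4.4810.

4.48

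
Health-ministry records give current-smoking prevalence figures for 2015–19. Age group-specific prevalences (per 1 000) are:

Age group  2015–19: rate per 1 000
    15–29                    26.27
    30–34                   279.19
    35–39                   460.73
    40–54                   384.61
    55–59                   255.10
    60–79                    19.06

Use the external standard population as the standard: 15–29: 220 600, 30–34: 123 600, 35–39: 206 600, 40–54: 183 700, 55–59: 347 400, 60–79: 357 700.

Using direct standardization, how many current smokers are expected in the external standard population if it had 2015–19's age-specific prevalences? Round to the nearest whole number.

Expected current smokers = Σ (standard pop × age-specific rate ÷ 1 000)
= 220 600×26.27/1 000 + 123 600×279.19/1 000 + 206 600×460.73/1 000 + 183 700×384.61/1 000 + 347 400×255.10/1 000 + 357 700×19.06/1 000
= 5795.16 + 34507.88 + 95186.82 + 70652.86 + 88621.74 + 6817.76 = 301582.22.

301582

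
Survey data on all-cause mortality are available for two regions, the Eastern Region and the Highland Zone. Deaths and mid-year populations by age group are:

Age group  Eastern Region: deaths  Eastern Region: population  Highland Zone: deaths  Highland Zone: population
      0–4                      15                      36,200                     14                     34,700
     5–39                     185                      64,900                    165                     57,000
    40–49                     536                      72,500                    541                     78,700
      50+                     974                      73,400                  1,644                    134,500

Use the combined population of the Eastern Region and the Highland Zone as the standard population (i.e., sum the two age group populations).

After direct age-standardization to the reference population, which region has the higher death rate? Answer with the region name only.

Age-specific rates per 1,000 for the Eastern Region: 0.414, 2.851, 7.393, 13.270.
For the Highland Zone: 0.403, 2.895, 6.874, 12.223.
Combined standard total = 551,900; weights = 0.1285, 0.2209, 0.2740, 0.3767.
The Eastern Region: 0.1285×0.414 + 0.2209×2.851 + 0.2740×7.393 + 0.3767×13.270 = 7.7070 per 1,000.
The Highland Zone: 0.1285×0.403 + 0.2209×2.895 + 0.2740×6.874 + 0.3767×12.223 = 7.1789 per 1,000.
The crude rates (6.92 vs 7.75) would put the Highland Zone higher, but that reflects its age composition; once standardized to a common age structure, the Eastern Region has the higher underlying rate.

Eastern Region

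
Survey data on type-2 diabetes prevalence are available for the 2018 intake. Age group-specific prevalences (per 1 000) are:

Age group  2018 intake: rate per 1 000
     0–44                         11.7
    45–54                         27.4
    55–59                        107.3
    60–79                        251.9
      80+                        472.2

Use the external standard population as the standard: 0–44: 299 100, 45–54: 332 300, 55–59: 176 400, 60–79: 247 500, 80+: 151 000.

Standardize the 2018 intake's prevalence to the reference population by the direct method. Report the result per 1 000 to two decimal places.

136.93

Standard total = 1 206 300; weights = 0.2479, 0.2755, 0.1462, 0.2052, 0.1252.
Standardized rate: 0.2479×11.7 + 0.2755×27.4 + 0.1462×107.3 + 0.2052×251.9 + 0.1252×472.2 = 136.9308 per 1 000.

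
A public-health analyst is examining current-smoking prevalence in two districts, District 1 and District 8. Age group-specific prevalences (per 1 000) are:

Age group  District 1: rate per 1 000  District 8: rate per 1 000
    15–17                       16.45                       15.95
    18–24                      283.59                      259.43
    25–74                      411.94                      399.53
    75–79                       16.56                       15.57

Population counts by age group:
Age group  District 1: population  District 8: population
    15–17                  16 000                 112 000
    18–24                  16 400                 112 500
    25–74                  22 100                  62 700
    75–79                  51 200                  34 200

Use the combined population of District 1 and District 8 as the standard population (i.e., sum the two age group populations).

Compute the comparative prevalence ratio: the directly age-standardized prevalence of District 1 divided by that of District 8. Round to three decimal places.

1.061

Combined standard total = 427 100; weights = 0.2997, 0.3018, 0.1985, 0.2000.
District 1: 0.2997×16.45 + 0.3018×283.59 + 0.1985×411.94 + 0.2000×16.56 = 175.6195 per 1 000.
District 8: 0.2997×15.95 + 0.3018×259.43 + 0.1985×399.53 + 0.2000×15.57 = 165.5162 per 1 000.
Ratio = 175.6195 ÷ 165.5162 = 1.06104.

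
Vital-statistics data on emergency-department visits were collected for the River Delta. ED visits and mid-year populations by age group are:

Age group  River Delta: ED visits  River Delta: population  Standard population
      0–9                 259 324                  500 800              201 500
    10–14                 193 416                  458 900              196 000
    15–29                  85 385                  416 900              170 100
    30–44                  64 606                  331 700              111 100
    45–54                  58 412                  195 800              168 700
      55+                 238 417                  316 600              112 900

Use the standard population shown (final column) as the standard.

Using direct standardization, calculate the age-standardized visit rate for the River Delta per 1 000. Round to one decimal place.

394.4

Age-specific rates per 1 000 for the River Delta: 517.819, 421.477, 204.809, 194.772, 298.325, 753.054.
Standard total = 960 300; weights = 0.2098, 0.2041, 0.1771, 0.1157, 0.1757, 0.1176.
Standardized rate: 0.2098×517.819 + 0.2041×421.477 + 0.1771×204.809 + 0.1157×194.772 + 0.1757×298.325 + 0.1176×753.054 = 394.4337 per 1 000.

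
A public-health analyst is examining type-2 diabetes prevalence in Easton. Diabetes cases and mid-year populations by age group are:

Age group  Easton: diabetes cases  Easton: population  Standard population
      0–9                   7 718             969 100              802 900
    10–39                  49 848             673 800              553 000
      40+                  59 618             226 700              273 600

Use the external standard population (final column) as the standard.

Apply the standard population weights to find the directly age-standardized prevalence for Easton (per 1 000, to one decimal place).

73.2

Age-specific rates per 1 000 for Easton: 7.964, 73.980, 262.982.
Standard total = 1 629 500; weights = 0.4927, 0.3394, 0.1679.
Standardized rate: 0.4927×7.964 + 0.3394×73.980 + 0.1679×262.982 = 73.1865 per 1 000.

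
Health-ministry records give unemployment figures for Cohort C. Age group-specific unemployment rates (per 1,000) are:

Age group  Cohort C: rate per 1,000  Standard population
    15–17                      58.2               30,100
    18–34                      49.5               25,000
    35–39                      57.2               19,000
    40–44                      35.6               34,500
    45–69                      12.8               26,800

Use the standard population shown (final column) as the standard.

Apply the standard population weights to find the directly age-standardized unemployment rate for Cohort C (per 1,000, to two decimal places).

41.71

Standard total = 135,400; weights = 0.2223, 0.1846, 0.1403, 0.2548, 0.1979.
Standardized rate: 0.2223×58.2 + 0.1846×49.5 + 0.1403×57.2 + 0.2548×35.6 + 0.1979×12.8 = 41.7087 per 1,000.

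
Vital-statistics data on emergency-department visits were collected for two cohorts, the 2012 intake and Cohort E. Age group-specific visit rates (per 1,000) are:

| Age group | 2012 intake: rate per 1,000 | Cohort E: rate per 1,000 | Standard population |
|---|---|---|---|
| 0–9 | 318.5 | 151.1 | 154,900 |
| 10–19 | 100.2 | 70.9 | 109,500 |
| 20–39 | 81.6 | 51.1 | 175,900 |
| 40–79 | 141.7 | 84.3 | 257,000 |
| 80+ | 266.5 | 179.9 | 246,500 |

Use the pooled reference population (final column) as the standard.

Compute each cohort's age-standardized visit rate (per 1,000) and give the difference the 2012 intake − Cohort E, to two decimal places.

74.81

Standard total = 943,800; weights = 0.1641, 0.1160, 0.1864, 0.2723, 0.2612.
The 2012 intake: 0.1641×318.5 + 0.1160×100.2 + 0.1864×81.6 + 0.2723×141.7 + 0.2612×266.5 = 187.2962 per 1,000.
Cohort E: 0.1641×151.1 + 0.1160×70.9 + 0.1864×51.1 + 0.2723×84.3 + 0.2612×179.9 = 112.4898 per 1,000.
Difference = 187.2962 − 112.4898 = 74.8064.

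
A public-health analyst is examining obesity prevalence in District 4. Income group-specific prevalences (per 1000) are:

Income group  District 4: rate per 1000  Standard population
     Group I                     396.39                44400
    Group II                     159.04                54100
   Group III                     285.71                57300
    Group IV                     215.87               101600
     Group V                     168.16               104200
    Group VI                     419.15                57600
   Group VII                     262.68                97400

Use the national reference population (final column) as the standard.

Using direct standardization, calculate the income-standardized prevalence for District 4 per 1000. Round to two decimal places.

Standard total = 516600; weights = 0.0859, 0.1047, 0.1109, 0.1967, 0.2017, 0.1115, 0.1885.
Standardized rate: 0.0859×396.39 + 0.1047×159.04 + 0.1109×285.71 + 0.1967×215.87 + 0.2017×168.16 + 0.1115×419.15 + 0.1885×262.68 = 255.0478 per 1000.

255.05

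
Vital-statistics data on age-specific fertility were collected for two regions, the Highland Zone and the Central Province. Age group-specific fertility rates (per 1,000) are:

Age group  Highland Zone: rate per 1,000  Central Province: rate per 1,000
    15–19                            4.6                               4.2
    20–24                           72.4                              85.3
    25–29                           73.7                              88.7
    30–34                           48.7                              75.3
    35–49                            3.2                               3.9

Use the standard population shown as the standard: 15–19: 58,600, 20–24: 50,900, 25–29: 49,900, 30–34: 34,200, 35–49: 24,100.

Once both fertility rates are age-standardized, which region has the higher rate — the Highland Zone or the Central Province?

Central Province

Standard total = 217,700; weights = 0.2692, 0.2338, 0.2292, 0.1571, 0.1107.
The Highland Zone: 0.2692×4.6 + 0.2338×72.4 + 0.2292×73.7 + 0.1571×48.7 + 0.1107×3.2 = 43.0639 per 1,000.
The Central Province: 0.2692×4.2 + 0.2338×85.3 + 0.2292×88.7 + 0.1571×75.3 + 0.1107×3.9 = 53.6668 per 1,000.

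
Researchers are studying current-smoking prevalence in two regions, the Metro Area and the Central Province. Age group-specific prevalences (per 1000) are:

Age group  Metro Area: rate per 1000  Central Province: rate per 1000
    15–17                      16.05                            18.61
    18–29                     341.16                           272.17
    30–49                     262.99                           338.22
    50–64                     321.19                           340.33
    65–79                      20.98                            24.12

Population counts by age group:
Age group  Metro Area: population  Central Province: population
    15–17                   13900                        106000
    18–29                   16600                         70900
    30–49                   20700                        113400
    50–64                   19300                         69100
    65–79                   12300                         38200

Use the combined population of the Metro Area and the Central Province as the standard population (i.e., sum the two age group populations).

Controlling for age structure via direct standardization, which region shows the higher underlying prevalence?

Combined standard total = 480400; weights = 0.2496, 0.1821, 0.2791, 0.1840, 0.1051.
The Metro Area: 0.2496×16.05 + 0.1821×341.16 + 0.2791×262.99 + 0.1840×321.19 + 0.1051×20.98 = 200.8650 per 1000.
The Central Province: 0.2496×18.61 + 0.1821×272.17 + 0.2791×338.22 + 0.1840×340.33 + 0.1051×24.12 = 213.7901 per 1000.
The crude rates (214.82 vs 211.42) would put the Metro Area higher, but that reflects its age composition; once standardized to a common age structure, the Central Province has the higher underlying rate.

Central Province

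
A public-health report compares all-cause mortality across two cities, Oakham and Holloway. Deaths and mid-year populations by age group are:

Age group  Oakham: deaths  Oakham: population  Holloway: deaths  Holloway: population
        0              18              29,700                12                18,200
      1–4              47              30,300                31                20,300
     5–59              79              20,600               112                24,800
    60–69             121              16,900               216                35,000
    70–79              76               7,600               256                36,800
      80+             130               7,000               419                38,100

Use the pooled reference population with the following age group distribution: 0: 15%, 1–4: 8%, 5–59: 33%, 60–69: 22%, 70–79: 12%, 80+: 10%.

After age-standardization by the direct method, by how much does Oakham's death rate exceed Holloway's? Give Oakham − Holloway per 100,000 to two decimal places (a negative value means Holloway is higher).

Age-specific rates per 100,000 for Oakham: 60.61, 155.12, 383.50, 715.98, 1000.00, 1857.14.
For Holloway: 65.93, 152.71, 451.61, 617.14, 695.65, 1099.74.
Standard weights: 0.15, 0.08, 0.33, 0.22, 0.12, 0.10.
Oakham: 0.1500×60.61 + 0.0800×155.12 + 0.3300×383.50 + 0.2200×715.98 + 0.1200×1000.00 + 0.1000×1857.14 = 611.2826 per 100,000.
Holloway: 0.1500×65.93 + 0.0800×152.71 + 0.3300×451.61 + 0.2200×617.14 + 0.1200×695.65 + 0.1000×1099.74 = 500.3626 per 100,000.
Difference = 611.2826 − 500.3626 = 110.9201.

110.92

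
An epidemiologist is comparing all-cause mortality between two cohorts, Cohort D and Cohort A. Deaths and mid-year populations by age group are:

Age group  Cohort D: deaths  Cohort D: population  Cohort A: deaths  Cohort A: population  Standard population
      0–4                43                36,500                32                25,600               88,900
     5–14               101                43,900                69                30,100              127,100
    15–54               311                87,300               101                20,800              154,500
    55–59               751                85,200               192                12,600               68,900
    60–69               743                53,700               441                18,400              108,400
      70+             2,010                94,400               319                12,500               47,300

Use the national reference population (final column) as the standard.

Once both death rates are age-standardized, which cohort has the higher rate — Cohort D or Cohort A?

Age-specific rates per 100,000 for Cohort D: 117.81, 230.07, 356.24, 881.46, 1383.61, 2129.24.
For Cohort A: 125.00, 229.24, 485.58, 1523.81, 2396.74, 2552.00.
Standard total = 595,100; weights = 0.1494, 0.2136, 0.2596, 0.1158, 0.1822, 0.0795.
Cohort D: 0.1494×117.81 + 0.2136×230.07 + 0.2596×356.24 + 0.1158×881.46 + 0.1822×1383.61 + 0.0795×2129.24 = 682.5461 per 100,000.
Cohort A: 0.1494×125.00 + 0.2136×229.24 + 0.2596×485.58 + 0.1158×1523.81 + 0.1822×2396.74 + 0.0795×2552.00 = 1009.5389 per 100,000.
The crude rates (987.28 vs 961.67) would put Cohort D higher, but that reflects its age composition; once standardized to a common age structure, Cohort A has the higher underlying rate.

Cohort A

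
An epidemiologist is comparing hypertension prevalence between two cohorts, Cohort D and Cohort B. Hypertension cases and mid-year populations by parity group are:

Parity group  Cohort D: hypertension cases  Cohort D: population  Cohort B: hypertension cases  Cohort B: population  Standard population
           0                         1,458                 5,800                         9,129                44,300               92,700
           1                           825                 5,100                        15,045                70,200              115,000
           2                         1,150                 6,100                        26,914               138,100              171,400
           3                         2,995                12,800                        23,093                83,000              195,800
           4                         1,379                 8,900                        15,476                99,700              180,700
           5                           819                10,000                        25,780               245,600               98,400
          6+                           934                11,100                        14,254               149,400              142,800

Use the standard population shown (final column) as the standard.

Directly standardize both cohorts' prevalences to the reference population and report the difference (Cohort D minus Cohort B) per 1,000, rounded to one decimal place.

-15.6

Parity-specific rates per 1,000 for Cohort D: 251.379, 161.765, 188.525, 233.984, 154.944, 81.900, 84.144.
For Cohort B: 206.072, 214.316, 194.888, 278.229, 155.226, 104.967, 95.408.
Standard total = 996,800; weights = 0.0930, 0.1154, 0.1720, 0.1964, 0.1813, 0.0987, 0.1433.
Cohort D: 0.0930×251.379 + 0.1154×161.765 + 0.1720×188.525 + 0.1964×233.984 + 0.1813×154.944 + 0.0987×81.900 + 0.1433×84.144 = 168.6458 per 1,000.
Cohort B: 0.0930×206.072 + 0.1154×214.316 + 0.1720×194.888 + 0.1964×278.229 + 0.1813×155.226 + 0.0987×104.967 + 0.1433×95.408 = 184.2221 per 1,000.
Difference = 168.6458 − 184.2221 = -15.5763.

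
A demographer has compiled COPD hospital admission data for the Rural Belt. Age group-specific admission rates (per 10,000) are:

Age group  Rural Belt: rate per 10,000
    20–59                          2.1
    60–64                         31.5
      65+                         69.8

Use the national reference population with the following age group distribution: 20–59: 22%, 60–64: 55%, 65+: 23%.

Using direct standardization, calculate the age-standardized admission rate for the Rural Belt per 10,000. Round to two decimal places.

33.84

Standard weights: 0.22, 0.55, 0.23.
Standardized rate: 0.2200×2.1 + 0.5500×31.5 + 0.2300×69.8 = 33.8410 per 10,000.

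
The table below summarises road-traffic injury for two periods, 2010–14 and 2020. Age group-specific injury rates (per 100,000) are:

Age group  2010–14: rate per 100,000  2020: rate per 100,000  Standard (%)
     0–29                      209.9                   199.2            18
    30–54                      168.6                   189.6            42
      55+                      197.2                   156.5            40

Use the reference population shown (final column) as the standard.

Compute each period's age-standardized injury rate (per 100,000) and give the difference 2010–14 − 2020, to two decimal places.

9.39

Standard weights: 0.18, 0.42, 0.40.
2010–14: 0.1800×209.9 + 0.4200×168.6 + 0.4000×197.2 = 187.4740 per 100,000.
2020: 0.1800×199.2 + 0.4200×189.6 + 0.4000×156.5 = 178.0880 per 100,000.
Difference = 187.4740 − 178.0880 = 9.3860.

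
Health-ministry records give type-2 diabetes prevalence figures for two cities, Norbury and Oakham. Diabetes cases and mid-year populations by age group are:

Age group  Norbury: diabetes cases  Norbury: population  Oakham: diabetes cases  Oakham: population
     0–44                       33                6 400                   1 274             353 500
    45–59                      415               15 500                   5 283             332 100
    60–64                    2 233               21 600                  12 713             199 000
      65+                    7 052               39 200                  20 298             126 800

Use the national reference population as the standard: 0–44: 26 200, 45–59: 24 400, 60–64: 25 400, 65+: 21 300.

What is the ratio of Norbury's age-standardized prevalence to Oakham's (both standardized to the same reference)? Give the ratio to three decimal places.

1.314

Age-specific rates per 1 000 for Norbury: 5.156, 26.774, 103.380, 179.898.
For Oakham: 3.604, 15.908, 63.884, 160.079.
Standard total = 97 300; weights = 0.2693, 0.2508, 0.2610, 0.2189.
Norbury: 0.2693×5.156 + 0.2508×26.774 + 0.2610×103.380 + 0.2189×179.898 = 74.4713 per 1 000.
Oakham: 0.2693×3.604 + 0.2508×15.908 + 0.2610×63.884 + 0.2189×160.079 = 56.6795 per 1 000.
Ratio = 74.4713 ÷ 56.6795 = 1.31390.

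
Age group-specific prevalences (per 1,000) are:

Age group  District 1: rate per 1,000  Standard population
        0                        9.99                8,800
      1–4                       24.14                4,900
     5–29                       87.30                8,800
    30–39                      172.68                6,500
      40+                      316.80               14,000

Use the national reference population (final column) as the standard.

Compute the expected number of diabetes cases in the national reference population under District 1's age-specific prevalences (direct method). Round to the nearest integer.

Expected diabetes cases = Σ (standard pop × age-specific rate ÷ 1,000)
= 8,800×9.99/1,000 + 4,900×24.14/1,000 + 8,800×87.30/1,000 + 6,500×172.68/1,000 + 14,000×316.80/1,000
= 87.91 + 118.29 + 768.24 + 1122.42 + 4435.20 = 6532.06.

6532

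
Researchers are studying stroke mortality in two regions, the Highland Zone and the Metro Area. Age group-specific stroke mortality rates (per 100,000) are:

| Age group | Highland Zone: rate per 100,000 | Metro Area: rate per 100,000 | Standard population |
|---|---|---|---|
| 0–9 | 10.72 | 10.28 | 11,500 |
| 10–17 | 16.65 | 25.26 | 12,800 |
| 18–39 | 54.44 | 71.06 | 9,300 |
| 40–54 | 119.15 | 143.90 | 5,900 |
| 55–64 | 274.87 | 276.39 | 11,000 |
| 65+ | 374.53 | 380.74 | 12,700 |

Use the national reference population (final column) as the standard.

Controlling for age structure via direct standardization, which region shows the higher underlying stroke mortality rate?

Standard total = 63,200; weights = 0.1820, 0.2025, 0.1472, 0.0934, 0.1741, 0.2009.
The Highland Zone: 0.1820×10.72 + 0.2025×16.65 + 0.1472×54.44 + 0.0934×119.15 + 0.1741×274.87 + 0.2009×374.53 = 147.5598 per 100,000.
The Metro Area: 0.1820×10.28 + 0.2025×25.26 + 0.1472×71.06 + 0.0934×143.90 + 0.1741×276.39 + 0.2009×380.74 = 155.4922 per 100,000.

Metro Area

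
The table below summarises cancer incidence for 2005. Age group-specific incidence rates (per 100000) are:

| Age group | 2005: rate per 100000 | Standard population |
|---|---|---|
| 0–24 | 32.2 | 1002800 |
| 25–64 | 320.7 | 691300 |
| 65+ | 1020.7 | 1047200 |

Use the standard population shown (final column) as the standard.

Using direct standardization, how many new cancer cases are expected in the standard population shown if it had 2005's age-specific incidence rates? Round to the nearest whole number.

13229

Expected new cancer cases = Σ (standard pop × age-specific rate ÷ 100000)
= 1002800×32.2/100000 + 691300×320.7/100000 + 1047200×1020.7/100000
= 322.90 + 2217.00 + 10688.77 = 13228.67.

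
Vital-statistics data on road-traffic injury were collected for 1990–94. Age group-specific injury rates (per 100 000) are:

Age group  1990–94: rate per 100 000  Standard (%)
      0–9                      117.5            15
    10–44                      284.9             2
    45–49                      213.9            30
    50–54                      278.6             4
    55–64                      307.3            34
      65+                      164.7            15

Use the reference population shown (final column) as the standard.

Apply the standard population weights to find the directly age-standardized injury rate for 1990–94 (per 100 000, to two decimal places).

227.82

Standard weights: 0.15, 0.02, 0.30, 0.04, 0.34, 0.15.
Standardized rate: 0.1500×117.5 + 0.0200×284.9 + 0.3000×213.9 + 0.0400×278.6 + 0.3400×307.3 + 0.1500×164.7 = 227.8240 per 100 000.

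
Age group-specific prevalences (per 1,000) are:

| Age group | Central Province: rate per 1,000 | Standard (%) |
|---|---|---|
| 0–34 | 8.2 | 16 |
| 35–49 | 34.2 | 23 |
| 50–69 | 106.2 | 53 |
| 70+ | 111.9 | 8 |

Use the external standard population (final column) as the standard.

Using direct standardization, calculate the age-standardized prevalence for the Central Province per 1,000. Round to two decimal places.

74.42

Standard weights: 0.16, 0.23, 0.53, 0.08.
Standardized rate: 0.1600×8.2 + 0.2300×34.2 + 0.5300×106.2 + 0.0800×111.9 = 74.4160 per 1,000.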